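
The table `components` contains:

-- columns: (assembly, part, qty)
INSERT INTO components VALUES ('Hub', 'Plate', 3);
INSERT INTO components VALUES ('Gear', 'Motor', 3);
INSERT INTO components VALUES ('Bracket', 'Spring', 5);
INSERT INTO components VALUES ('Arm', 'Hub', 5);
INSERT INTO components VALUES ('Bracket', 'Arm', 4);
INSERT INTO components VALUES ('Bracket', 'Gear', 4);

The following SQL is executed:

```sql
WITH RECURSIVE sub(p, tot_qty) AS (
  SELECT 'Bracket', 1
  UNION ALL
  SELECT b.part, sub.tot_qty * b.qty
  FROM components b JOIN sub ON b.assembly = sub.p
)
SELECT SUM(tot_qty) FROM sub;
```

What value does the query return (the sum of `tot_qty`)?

Base: (Bracket, tot_qty=1).
Iteration 1: components of {Bracket} -> Arm = 1*4 = 4, Gear = 1*4 = 4, Spring = 1*5 = 5.
Iteration 2: components of {Arm,Gear,Spring} -> Hub = 4*5 = 20, Motor = 4*3 = 12.
Iteration 3: components of {Hub,Motor} -> Plate = 20*3 = 60.
Iteration 4: no further components; recursion stops.
SUM(tot_qty) = 1 + 4 + 4 + 5 + 20 + 12 + 60 = 106.

106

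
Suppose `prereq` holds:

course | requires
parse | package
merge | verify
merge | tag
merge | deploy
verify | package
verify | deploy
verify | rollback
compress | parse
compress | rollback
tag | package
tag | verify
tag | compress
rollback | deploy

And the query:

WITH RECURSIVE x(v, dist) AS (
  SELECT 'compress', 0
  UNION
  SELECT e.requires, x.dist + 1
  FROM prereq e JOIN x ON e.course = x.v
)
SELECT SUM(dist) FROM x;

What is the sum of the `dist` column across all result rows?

Base: (compress, dist=0).
Iteration 1: edges from {compress} -> (parse, dist=1), (rollback, dist=1).
Iteration 2: edges from {parse,rollback} -> (deploy, dist=2), (package, dist=2).
Iteration 3: no outgoing edges from {deploy,package}; recursion stops.
SUM(dist) = 0 + 1 + 1 + 2 + 2 = 6.

6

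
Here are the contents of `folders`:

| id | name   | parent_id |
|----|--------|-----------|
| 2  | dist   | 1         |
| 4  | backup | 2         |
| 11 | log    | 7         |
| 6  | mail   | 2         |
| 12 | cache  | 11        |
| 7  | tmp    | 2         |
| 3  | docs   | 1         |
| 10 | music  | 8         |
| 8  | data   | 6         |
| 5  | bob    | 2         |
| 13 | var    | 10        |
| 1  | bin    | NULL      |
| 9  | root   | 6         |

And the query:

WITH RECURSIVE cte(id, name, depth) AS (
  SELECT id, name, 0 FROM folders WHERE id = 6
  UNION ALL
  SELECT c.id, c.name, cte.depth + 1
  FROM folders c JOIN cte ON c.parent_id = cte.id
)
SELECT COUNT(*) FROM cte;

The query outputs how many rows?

5

Base: id=6 (mail) at depth 0.
Iteration 1: rows with parent_id in {6} -> data (id 8, depth 1), root (id 9, depth 1).
Iteration 2: rows with parent_id in {8,9} -> music (id 10, depth 2).
Iteration 3: rows with parent_id in {10} -> var (id 13, depth 3).
Iteration 4: no rows with parent_id in {13}; recursion stops.
Total rows emitted: 5.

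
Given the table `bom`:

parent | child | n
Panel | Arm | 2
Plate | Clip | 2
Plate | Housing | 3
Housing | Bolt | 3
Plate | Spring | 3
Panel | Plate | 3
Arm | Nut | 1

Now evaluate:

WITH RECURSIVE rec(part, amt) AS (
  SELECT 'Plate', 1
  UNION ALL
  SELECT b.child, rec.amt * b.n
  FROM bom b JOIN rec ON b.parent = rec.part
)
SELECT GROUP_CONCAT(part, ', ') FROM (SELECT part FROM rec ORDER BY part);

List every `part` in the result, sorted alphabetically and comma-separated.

Base: (Plate, amt=1).
Iteration 1: components of {Plate} -> Clip = 1*2 = 2, Housing = 1*3 = 3, Spring = 1*3 = 3.
Iteration 2: components of {Clip,Housing,Spring} -> Bolt = 3*3 = 9.
Iteration 3: no further components; recursion stops.

Bolt, Clip, Housing, Plate, Spring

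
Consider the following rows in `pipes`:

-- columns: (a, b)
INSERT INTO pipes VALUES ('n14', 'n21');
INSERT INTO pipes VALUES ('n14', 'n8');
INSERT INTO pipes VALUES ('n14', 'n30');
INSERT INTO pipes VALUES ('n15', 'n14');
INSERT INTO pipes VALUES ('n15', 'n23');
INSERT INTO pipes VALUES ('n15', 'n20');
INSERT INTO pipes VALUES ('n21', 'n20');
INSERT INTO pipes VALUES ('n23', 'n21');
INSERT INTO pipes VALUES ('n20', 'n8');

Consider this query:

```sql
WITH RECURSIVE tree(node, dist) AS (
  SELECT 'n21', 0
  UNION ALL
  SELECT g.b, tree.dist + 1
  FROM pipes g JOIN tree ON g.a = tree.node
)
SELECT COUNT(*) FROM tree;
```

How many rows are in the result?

3

Base: (n21, dist=0).
Iteration 1: edges from {n21} -> (n20, dist=1).
Iteration 2: edges from {n20} -> (n8, dist=2).
Iteration 3: no outgoing edges from {n8}; recursion stops.
Total rows emitted: 3.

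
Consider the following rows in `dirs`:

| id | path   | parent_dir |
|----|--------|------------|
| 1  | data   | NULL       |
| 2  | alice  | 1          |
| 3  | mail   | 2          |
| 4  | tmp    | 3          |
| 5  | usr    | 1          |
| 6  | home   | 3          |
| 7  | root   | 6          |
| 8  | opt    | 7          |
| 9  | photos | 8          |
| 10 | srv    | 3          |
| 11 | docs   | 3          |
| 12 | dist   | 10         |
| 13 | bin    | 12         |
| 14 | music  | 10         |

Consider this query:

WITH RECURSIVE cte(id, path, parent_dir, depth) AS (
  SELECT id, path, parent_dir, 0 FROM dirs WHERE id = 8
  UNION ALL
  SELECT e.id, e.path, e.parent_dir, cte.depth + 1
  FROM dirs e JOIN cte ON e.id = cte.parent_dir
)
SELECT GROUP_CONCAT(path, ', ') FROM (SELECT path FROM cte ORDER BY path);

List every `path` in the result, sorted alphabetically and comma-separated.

alice, data, home, mail, opt, root

Base: id=8 (opt), parent_dir=7, depth 0.
Iteration 1: join on id=7 -> root (id 7, parent_dir=6, depth 1).
Iteration 2: join on id=6 -> home (id 6, parent_dir=3, depth 2).
Iteration 3: join on id=3 -> mail (id 3, parent_dir=2, depth 3).
Iteration 4: join on id=2 -> alice (id 2, parent_dir=1, depth 4).
Iteration 5: join on id=1 -> data (id 1, parent_dir=NULL, depth 5).
Iteration 6: parent_dir is NULL; no match; recursion stops.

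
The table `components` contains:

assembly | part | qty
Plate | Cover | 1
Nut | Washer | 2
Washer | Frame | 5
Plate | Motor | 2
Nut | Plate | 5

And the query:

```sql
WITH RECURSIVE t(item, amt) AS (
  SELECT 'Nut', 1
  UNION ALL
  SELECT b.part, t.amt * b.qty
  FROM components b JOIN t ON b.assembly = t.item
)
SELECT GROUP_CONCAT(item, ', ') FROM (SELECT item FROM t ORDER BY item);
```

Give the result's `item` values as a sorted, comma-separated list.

Cover, Frame, Motor, Nut, Plate, Washer

Base: (Nut, amt=1).
Iteration 1: components of {Nut} -> Plate = 1*5 = 5, Washer = 1*2 = 2.
Iteration 2: components of {Plate,Washer} -> Cover = 5*1 = 5, Frame = 2*5 = 10, Motor = 5*2 = 10.
Iteration 3: no further components; recursion stops.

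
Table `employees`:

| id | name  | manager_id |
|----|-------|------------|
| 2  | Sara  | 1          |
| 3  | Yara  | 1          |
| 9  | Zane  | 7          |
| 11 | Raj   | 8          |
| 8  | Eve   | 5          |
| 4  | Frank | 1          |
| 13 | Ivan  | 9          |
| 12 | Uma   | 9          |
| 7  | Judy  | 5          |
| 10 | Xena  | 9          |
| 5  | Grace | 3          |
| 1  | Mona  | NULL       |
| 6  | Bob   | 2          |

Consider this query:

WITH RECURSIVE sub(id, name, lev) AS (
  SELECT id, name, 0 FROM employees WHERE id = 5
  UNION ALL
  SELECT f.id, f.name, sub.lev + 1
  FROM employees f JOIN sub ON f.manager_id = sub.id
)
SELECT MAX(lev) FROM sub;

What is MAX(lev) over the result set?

Base: id=5 (Grace) at lev 0.
Iteration 1: rows with manager_id in {5} -> Judy (id 7, lev 1), Eve (id 8, lev 1).
Iteration 2: rows with manager_id in {7,8} -> Zane (id 9, lev 2), Raj (id 11, lev 2).
Iteration 3: rows with manager_id in {9,11} -> Xena (id 10, lev 3), Uma (id 12, lev 3), Ivan (id 13, lev 3).
Iteration 4: no rows with manager_id in {10,12,13}; recursion stops.
lev values: 0, 1, 1, 2, 2, 3, 3, 3; the maximum is 3.

3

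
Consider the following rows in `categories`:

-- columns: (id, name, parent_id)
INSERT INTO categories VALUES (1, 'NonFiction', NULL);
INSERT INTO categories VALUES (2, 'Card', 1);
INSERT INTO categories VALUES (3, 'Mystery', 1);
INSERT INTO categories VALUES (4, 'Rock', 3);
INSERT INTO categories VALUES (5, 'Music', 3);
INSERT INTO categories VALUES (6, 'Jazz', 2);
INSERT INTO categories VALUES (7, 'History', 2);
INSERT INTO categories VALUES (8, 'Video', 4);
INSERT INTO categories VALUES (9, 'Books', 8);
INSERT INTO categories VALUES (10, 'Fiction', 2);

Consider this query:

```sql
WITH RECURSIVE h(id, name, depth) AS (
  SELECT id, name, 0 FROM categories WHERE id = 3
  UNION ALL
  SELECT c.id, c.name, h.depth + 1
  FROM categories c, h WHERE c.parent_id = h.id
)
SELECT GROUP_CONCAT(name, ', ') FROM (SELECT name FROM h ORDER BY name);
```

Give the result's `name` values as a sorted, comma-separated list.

Base: id=3 (Mystery) at depth 0.
Iteration 1: rows with parent_id in {3} -> Rock (id 4, depth 1), Music (id 5, depth 1).
Iteration 2: rows with parent_id in {4,5} -> Video (id 8, depth 2).
Iteration 3: rows with parent_id in {8} -> Books (id 9, depth 3).
Iteration 4: no rows with parent_id in {9}; recursion stops.

Books, Music, Mystery, Rock, Video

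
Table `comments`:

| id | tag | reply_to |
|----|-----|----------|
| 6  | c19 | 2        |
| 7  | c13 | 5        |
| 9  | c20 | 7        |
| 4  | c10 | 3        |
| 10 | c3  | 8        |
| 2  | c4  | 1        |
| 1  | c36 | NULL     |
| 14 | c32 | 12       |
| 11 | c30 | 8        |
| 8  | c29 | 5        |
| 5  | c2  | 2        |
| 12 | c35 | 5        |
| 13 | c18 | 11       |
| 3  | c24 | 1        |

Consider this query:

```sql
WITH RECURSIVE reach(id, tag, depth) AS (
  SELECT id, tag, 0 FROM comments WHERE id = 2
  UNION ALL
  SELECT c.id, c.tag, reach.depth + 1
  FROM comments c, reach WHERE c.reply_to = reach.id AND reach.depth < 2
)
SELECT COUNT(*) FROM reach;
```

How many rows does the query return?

Base: id=2 (c4) at depth 0.
Iteration 1: rows with reply_to in {2} -> c2 (id 5, depth 1), c19 (id 6, depth 1).
Iteration 2: rows with reply_to in {5,6} -> c13 (id 7, depth 2), c29 (id 8, depth 2), c35 (id 12, depth 2).
Iteration 3: depth < 2 fails for all current rows; recursion stops.
Total rows emitted: 6.

6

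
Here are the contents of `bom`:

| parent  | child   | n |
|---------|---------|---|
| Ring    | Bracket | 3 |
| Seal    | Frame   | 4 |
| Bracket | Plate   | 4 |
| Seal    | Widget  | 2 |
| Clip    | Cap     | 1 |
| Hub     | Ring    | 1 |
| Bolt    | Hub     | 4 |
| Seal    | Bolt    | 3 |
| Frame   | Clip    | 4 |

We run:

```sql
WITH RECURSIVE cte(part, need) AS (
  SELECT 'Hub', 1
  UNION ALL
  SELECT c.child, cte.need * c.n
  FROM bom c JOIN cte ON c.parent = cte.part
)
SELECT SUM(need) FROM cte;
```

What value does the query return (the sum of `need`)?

Base: (Hub, need=1).
Iteration 1: components of {Hub} -> Ring = 1*1 = 1.
Iteration 2: components of {Ring} -> Bracket = 1*3 = 3.
Iteration 3: components of {Bracket} -> Plate = 3*4 = 12.
Iteration 4: no further components; recursion stops.
SUM(need) = 1 + 1 + 3 + 12 = 17.

17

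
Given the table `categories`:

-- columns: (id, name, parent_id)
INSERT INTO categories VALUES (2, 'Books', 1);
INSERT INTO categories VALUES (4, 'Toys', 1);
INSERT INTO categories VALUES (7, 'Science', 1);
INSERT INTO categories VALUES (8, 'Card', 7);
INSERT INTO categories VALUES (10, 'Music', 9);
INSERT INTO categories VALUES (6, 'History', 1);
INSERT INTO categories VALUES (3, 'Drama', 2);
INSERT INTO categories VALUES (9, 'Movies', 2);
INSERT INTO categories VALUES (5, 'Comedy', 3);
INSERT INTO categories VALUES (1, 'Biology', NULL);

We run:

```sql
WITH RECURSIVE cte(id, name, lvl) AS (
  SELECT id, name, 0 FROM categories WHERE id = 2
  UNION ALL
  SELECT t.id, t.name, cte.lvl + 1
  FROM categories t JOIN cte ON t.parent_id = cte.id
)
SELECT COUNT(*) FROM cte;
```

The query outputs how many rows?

5

Base: id=2 (Books) at lvl 0.
Iteration 1: rows with parent_id in {2} -> Drama (id 3, lvl 1), Movies (id 9, lvl 1).
Iteration 2: rows with parent_id in {3,9} -> Comedy (id 5, lvl 2), Music (id 10, lvl 2).
Iteration 3: no rows with parent_id in {5,10}; recursion stops.
Total rows emitted: 5.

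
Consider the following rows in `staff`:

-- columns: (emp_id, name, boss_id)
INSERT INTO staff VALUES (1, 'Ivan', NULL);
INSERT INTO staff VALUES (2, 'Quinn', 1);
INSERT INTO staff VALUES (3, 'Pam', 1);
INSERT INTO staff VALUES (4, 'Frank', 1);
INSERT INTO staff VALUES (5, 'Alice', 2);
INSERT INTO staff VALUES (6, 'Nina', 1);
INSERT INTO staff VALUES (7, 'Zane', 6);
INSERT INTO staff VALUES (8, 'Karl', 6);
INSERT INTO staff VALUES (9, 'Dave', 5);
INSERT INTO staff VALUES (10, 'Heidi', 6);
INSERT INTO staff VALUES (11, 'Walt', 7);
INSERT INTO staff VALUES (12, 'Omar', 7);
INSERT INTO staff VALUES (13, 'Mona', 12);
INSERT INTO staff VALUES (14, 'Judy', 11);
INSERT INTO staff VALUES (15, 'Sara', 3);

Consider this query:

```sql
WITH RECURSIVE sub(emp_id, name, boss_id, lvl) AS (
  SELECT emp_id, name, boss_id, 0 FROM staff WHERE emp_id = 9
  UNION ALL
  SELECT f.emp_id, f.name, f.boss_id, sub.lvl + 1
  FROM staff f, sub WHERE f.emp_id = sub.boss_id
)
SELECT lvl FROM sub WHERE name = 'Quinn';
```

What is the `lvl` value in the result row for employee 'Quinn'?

Base: emp_id=9 (Dave), boss_id=5, lvl 0.
Iteration 1: join on emp_id=5 -> Alice (id 5, boss_id=2, lvl 1).
Iteration 2: join on emp_id=2 -> Quinn (id 2, boss_id=1, lvl 2).
Iteration 3: join on emp_id=1 -> Ivan (id 1, boss_id=NULL, lvl 3).
Iteration 4: boss_id is NULL; no match; recursion stops.

2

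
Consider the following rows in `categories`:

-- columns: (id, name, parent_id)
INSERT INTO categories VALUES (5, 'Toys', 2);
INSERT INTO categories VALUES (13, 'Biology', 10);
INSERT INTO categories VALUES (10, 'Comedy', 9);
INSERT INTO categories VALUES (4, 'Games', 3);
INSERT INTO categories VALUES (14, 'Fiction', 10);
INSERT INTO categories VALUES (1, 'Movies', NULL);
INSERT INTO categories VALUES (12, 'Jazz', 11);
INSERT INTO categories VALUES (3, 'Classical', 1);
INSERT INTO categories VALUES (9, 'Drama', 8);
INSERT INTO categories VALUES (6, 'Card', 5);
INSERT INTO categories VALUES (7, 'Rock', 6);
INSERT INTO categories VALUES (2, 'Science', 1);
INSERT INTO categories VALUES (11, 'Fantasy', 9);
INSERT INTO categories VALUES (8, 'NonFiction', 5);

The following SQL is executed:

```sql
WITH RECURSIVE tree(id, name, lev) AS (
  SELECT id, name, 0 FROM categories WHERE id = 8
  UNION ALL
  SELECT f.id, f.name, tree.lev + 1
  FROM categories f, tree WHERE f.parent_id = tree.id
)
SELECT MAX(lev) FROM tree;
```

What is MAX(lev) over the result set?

3

Base: id=8 (NonFiction) at lev 0.
Iteration 1: rows with parent_id in {8} -> Drama (id 9, lev 1).
Iteration 2: rows with parent_id in {9} -> Comedy (id 10, lev 2), Fantasy (id 11, lev 2).
Iteration 3: rows with parent_id in {10,11} -> Jazz (id 12, lev 3), Biology (id 13, lev 3), Fiction (id 14, lev 3).
Iteration 4: no rows with parent_id in {12,13,14}; recursion stops.
lev values: 0, 1, 2, 2, 3, 3, 3; the maximum is 3.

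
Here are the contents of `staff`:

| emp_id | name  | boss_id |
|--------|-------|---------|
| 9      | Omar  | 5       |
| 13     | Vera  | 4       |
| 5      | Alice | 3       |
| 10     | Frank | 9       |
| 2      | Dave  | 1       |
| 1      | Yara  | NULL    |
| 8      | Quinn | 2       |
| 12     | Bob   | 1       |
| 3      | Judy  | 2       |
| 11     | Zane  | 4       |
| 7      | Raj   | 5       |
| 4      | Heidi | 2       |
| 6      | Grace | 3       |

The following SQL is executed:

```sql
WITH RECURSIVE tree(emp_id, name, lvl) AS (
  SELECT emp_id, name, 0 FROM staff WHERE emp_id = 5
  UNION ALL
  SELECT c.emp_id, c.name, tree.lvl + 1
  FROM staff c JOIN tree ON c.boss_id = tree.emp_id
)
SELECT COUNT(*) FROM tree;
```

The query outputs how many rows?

Base: emp_id=5 (Alice) at lvl 0.
Iteration 1: rows with boss_id in {5} -> Raj (id 7, lvl 1), Omar (id 9, lvl 1).
Iteration 2: rows with boss_id in {7,9} -> Frank (id 10, lvl 2).
Iteration 3: no rows with boss_id in {10}; recursion stops.
Total rows emitted: 4.

4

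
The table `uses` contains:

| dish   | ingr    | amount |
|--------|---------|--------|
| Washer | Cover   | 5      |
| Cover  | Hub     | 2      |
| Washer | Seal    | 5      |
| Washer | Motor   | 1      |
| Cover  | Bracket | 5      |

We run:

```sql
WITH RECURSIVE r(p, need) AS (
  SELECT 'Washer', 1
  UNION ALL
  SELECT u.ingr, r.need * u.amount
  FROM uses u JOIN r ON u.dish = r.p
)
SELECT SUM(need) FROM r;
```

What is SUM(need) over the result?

Base: (Washer, need=1).
Iteration 1: components of {Washer} -> Cover = 1*5 = 5, Motor = 1*1 = 1, Seal = 1*5 = 5.
Iteration 2: components of {Cover,Motor,Seal} -> Bracket = 5*5 = 25, Hub = 5*2 = 10.
Iteration 3: no further components; recursion stops.
SUM(need) = 1 + 5 + 5 + 1 + 10 + 25 = 47.

47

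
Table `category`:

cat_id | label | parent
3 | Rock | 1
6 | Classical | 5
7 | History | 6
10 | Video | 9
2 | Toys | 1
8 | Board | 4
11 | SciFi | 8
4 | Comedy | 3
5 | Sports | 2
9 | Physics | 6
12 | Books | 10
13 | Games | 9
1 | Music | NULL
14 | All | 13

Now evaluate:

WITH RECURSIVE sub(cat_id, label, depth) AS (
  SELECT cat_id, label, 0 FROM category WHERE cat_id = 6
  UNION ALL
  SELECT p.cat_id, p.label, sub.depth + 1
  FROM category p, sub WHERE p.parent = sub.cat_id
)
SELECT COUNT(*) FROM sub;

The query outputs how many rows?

7

Base: cat_id=6 (Classical) at depth 0.
Iteration 1: rows with parent in {6} -> History (id 7, depth 1), Physics (id 9, depth 1).
Iteration 2: rows with parent in {7,9} -> Video (id 10, depth 2), Games (id 13, depth 2).
Iteration 3: rows with parent in {10,13} -> Books (id 12, depth 3), All (id 14, depth 3).
Iteration 4: no rows with parent in {12,14}; recursion stops.
Total rows emitted: 7.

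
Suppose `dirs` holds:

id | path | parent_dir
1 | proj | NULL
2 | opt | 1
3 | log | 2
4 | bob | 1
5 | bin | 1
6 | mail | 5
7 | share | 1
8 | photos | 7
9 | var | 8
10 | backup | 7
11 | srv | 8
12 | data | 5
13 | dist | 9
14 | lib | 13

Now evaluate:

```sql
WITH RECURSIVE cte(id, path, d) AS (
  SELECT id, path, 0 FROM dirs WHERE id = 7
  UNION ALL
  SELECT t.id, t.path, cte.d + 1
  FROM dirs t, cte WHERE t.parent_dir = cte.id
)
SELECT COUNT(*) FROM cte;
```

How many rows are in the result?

7

Base: id=7 (share) at d 0.
Iteration 1: rows with parent_dir in {7} -> photos (id 8, d 1), backup (id 10, d 1).
Iteration 2: rows with parent_dir in {8,10} -> var (id 9, d 2), srv (id 11, d 2).
Iteration 3: rows with parent_dir in {9,11} -> dist (id 13, d 3).
Iteration 4: rows with parent_dir in {13} -> lib (id 14, d 4).
Iteration 5: no rows with parent_dir in {14}; recursion stops.
Total rows emitted: 7.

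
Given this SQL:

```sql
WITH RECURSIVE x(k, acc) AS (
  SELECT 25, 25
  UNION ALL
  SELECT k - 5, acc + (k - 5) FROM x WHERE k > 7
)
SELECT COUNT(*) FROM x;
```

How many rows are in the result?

5

Base: k=25, acc=25.
Iteration 1: 25 > 7 holds -> k = 25 - 5 = 20, acc = 25 + 20 = 45.
Iteration 2: 20 > 7 holds -> k = 20 - 5 = 15, acc = 45 + 15 = 60.
Iteration 3: 15 > 7 holds -> k = 15 - 5 = 10, acc = 60 + 10 = 70.
Iteration 4: 10 > 7 holds -> k = 10 - 5 = 5, acc = 70 + 5 = 75.
Iteration 5: 5 > 7 fails; recursion stops.
Total rows emitted: 5.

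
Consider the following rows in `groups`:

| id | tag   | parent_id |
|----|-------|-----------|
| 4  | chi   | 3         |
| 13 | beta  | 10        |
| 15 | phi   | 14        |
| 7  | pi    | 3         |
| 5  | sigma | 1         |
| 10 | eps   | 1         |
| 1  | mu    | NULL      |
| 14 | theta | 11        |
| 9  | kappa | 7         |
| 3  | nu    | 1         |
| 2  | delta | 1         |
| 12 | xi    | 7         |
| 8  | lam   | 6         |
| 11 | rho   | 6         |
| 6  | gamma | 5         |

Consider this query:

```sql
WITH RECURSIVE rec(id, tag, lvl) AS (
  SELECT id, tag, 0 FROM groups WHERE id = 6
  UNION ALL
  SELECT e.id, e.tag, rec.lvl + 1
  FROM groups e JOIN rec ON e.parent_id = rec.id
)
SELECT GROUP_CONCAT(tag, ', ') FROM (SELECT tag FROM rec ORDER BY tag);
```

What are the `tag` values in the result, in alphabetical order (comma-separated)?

gamma, lam, phi, rho, theta

Base: id=6 (gamma) at lvl 0.
Iteration 1: rows with parent_id in {6} -> lam (id 8, lvl 1), rho (id 11, lvl 1).
Iteration 2: rows with parent_id in {8,11} -> theta (id 14, lvl 2).
Iteration 3: rows with parent_id in {14} -> phi (id 15, lvl 3).
Iteration 4: no rows with parent_id in {15}; recursion stops.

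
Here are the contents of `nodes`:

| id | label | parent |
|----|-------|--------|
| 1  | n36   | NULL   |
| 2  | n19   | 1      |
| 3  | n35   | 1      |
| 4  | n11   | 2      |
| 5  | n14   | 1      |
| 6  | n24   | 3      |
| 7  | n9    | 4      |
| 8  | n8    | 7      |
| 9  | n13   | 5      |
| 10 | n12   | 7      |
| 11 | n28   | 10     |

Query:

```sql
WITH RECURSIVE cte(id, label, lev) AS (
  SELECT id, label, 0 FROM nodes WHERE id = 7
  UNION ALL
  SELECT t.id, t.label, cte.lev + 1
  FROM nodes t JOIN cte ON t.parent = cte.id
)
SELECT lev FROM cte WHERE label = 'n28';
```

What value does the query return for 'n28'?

2

Base: id=7 (n9) at lev 0.
Iteration 1: rows with parent in {7} -> n8 (id 8, lev 1), n12 (id 10, lev 1).
Iteration 2: rows with parent in {8,10} -> n28 (id 11, lev 2).
Iteration 3: no rows with parent in {11}; recursion stops.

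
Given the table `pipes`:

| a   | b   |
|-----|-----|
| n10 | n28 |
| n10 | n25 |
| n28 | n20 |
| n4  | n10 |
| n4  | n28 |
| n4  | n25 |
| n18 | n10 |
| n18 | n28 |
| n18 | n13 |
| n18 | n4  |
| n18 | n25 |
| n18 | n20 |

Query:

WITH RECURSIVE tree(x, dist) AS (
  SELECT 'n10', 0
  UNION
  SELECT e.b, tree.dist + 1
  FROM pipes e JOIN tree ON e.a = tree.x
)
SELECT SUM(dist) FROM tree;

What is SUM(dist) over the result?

4

Base: (n10, dist=0).
Iteration 1: edges from {n10} -> (n25, dist=1), (n28, dist=1).
Iteration 2: edges from {n25,n28} -> (n20, dist=2).
Iteration 3: no outgoing edges from {n20}; recursion stops.
SUM(dist) = 0 + 1 + 1 + 2 = 4.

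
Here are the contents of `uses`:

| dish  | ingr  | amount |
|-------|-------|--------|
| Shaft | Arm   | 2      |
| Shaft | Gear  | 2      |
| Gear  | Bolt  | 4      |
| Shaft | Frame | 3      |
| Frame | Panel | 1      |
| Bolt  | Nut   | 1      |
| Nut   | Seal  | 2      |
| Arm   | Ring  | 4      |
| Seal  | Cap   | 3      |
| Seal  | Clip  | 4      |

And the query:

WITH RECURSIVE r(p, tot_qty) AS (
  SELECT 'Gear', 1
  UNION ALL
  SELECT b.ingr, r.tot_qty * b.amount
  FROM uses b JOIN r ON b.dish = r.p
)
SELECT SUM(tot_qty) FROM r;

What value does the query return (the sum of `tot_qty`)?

73

Base: (Gear, tot_qty=1).
Iteration 1: components of {Gear} -> Bolt = 1*4 = 4.
Iteration 2: components of {Bolt} -> Nut = 4*1 = 4.
Iteration 3: components of {Nut} -> Seal = 4*2 = 8.
Iteration 4: components of {Seal} -> Cap = 8*3 = 24, Clip = 8*4 = 32.
Iteration 5: no further components; recursion stops.
SUM(tot_qty) = 1 + 4 + 4 + 8 + 24 + 32 = 73.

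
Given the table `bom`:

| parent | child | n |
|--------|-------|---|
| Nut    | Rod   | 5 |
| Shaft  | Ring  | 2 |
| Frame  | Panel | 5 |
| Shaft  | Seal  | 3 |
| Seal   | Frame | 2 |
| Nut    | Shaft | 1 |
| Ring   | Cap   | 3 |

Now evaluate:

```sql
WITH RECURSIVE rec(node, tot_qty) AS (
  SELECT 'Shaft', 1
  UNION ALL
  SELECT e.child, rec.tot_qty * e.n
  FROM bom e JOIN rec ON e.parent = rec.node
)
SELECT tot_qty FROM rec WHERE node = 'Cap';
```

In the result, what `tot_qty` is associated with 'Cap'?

6

Base: (Shaft, tot_qty=1).
Iteration 1: components of {Shaft} -> Ring = 1*2 = 2, Seal = 1*3 = 3.
Iteration 2: components of {Ring,Seal} -> Cap = 2*3 = 6, Frame = 3*2 = 6.
Iteration 3: components of {Cap,Frame} -> Panel = 6*5 = 30.
Iteration 4: no further components; recursion stops.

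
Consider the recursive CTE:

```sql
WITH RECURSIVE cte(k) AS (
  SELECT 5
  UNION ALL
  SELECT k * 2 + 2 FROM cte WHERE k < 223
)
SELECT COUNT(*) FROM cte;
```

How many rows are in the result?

Base: k=5.
Iteration 1: 5 < 223 holds -> k = 5 * 2 + 2 = 12.
Iteration 2: 12 < 223 holds -> k = 12 * 2 + 2 = 26.
Iteration 3: 26 < 223 holds -> k = 26 * 2 + 2 = 54.
Iteration 4: 54 < 223 holds -> k = 54 * 2 + 2 = 110.
Iteration 5: 110 < 223 holds -> k = 110 * 2 + 2 = 222.
Iteration 6: 222 < 223 holds -> k = 222 * 2 + 2 = 446.
Iteration 7: 446 < 223 fails; recursion stops.
Total rows emitted: 7.

7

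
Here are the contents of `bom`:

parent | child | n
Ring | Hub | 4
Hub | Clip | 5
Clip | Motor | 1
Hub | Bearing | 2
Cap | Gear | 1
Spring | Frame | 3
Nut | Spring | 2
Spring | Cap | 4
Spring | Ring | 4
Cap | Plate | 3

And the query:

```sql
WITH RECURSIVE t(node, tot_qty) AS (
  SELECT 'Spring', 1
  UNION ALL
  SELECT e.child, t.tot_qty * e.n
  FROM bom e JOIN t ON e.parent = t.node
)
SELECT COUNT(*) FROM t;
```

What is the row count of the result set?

Base: (Spring, tot_qty=1).
Iteration 1: components of {Spring} -> Cap = 1*4 = 4, Frame = 1*3 = 3, Ring = 1*4 = 4.
Iteration 2: components of {Cap,Frame,Ring} -> Gear = 4*1 = 4, Hub = 4*4 = 16, Plate = 4*3 = 12.
Iteration 3: components of {Gear,Hub,Plate} -> Bearing = 16*2 = 32, Clip = 16*5 = 80.
Iteration 4: components of {Bearing,Clip} -> Motor = 80*1 = 80.
Iteration 5: no further components; recursion stops.
Total rows emitted: 10.

10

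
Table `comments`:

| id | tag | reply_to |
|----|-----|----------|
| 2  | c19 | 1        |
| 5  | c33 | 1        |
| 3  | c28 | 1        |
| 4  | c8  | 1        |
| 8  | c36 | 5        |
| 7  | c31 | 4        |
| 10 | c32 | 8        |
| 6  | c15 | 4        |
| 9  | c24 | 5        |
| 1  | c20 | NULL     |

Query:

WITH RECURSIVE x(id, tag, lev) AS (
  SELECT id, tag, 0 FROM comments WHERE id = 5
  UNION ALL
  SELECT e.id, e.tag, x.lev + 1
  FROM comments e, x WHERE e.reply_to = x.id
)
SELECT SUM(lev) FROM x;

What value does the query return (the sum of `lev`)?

4

Base: id=5 (c33) at lev 0.
Iteration 1: rows with reply_to in {5} -> c36 (id 8, lev 1), c24 (id 9, lev 1).
Iteration 2: rows with reply_to in {8,9} -> c32 (id 10, lev 2).
Iteration 3: no rows with reply_to in {10}; recursion stops.
SUM(lev) = 0 + 1 + 1 + 2 = 4.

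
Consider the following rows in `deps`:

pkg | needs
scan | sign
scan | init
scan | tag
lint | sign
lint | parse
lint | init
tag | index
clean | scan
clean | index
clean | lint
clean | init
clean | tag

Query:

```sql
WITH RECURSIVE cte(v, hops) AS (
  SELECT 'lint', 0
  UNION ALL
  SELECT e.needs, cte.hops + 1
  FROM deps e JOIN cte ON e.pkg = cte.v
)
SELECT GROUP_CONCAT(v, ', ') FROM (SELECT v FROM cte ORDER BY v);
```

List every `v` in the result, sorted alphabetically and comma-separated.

Base: (lint, hops=0).
Iteration 1: edges from {lint} -> (init, hops=1), (parse, hops=1), (sign, hops=1).
Iteration 2: no outgoing edges from {init,parse,sign}; recursion stops.

init, lint, parse, sign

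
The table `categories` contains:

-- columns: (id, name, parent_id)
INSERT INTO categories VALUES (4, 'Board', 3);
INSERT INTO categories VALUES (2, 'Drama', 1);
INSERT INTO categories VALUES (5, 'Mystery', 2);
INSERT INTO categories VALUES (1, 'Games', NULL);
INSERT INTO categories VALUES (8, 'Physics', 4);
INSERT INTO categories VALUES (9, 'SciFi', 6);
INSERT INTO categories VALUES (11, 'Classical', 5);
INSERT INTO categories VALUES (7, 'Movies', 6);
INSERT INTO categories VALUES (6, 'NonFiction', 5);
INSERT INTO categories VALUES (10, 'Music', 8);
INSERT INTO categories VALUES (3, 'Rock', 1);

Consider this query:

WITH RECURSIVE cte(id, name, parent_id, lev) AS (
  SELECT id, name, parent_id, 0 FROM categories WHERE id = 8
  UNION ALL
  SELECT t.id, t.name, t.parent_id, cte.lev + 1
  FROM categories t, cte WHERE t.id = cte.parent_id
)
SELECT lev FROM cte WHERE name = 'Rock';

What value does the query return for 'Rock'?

2

Base: id=8 (Physics), parent_id=4, lev 0.
Iteration 1: join on id=4 -> Board (id 4, parent_id=3, lev 1).
Iteration 2: join on id=3 -> Rock (id 3, parent_id=1, lev 2).
Iteration 3: join on id=1 -> Games (id 1, parent_id=NULL, lev 3).
Iteration 4: parent_id is NULL; no match; recursion stops.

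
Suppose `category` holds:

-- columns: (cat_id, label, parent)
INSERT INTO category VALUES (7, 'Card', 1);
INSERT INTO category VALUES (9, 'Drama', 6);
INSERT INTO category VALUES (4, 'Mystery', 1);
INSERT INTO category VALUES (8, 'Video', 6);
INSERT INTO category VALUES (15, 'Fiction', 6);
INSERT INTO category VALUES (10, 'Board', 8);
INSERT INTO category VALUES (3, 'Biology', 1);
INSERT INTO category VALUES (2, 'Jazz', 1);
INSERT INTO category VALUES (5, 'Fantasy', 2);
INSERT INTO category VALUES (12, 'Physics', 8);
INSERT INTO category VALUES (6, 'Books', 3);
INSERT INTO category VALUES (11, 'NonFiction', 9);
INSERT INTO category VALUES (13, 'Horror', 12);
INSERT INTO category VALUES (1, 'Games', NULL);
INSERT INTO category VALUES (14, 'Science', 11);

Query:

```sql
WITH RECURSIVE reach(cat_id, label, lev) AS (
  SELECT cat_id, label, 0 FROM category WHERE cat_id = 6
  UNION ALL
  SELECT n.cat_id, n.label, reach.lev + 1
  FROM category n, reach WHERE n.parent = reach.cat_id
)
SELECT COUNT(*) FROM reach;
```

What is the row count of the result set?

Base: cat_id=6 (Books) at lev 0.
Iteration 1: rows with parent in {6} -> Video (id 8, lev 1), Drama (id 9, lev 1), Fiction (id 15, lev 1).
Iteration 2: rows with parent in {8,9,15} -> Board (id 10, lev 2), NonFiction (id 11, lev 2), Physics (id 12, lev 2).
Iteration 3: rows with parent in {10,11,12} -> Horror (id 13, lev 3), Science (id 14, lev 3).
Iteration 4: no rows with parent in {13,14}; recursion stops.
Total rows emitted: 9.

9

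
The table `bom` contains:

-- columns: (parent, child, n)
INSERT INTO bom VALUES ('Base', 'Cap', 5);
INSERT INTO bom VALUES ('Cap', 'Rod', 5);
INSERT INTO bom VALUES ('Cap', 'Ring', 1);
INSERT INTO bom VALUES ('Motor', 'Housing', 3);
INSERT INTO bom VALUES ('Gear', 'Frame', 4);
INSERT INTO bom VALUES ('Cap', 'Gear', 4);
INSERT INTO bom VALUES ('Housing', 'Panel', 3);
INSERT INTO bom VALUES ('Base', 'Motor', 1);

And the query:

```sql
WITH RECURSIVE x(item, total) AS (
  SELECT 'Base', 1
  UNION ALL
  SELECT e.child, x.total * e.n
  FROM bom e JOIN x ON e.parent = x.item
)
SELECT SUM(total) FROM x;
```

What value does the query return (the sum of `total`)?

Base: (Base, total=1).
Iteration 1: components of {Base} -> Cap = 1*5 = 5, Motor = 1*1 = 1.
Iteration 2: components of {Cap,Motor} -> Gear = 5*4 = 20, Housing = 1*3 = 3, Ring = 5*1 = 5, Rod = 5*5 = 25.
Iteration 3: components of {Gear,Housing,Ring,Rod} -> Frame = 20*4 = 80, Panel = 3*3 = 9.
Iteration 4: no further components; recursion stops.
SUM(total) = 1 + 1 + 5 + 3 + 20 + 25 + 5 + 9 + 80 = 149.

149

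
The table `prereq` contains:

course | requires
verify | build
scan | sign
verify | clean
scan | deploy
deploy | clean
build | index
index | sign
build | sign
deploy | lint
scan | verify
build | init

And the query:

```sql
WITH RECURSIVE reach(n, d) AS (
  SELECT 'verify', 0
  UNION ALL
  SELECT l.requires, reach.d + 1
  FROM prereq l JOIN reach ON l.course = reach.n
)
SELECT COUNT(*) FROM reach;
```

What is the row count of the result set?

7

Base: (verify, d=0).
Iteration 1: edges from {verify} -> (build, d=1), (clean, d=1).
Iteration 2: edges from {build,clean} -> (index, d=2), (init, d=2), (sign, d=2).
Iteration 3: edges from {index,init,sign} -> (sign, d=3).
Iteration 4: no outgoing edges from {sign}; recursion stops.
Total rows emitted: 7.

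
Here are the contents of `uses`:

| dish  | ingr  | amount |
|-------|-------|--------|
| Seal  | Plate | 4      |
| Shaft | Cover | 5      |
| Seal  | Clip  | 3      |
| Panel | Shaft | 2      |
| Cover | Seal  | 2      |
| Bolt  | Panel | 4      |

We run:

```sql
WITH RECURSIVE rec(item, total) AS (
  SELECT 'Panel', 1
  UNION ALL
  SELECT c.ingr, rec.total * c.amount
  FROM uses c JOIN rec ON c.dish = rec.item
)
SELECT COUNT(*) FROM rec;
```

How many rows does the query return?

Base: (Panel, total=1).
Iteration 1: components of {Panel} -> Shaft = 1*2 = 2.
Iteration 2: components of {Shaft} -> Cover = 2*5 = 10.
Iteration 3: components of {Cover} -> Seal = 10*2 = 20.
Iteration 4: components of {Seal} -> Clip = 20*3 = 60, Plate = 20*4 = 80.
Iteration 5: no further components; recursion stops.
Total rows emitted: 6.

6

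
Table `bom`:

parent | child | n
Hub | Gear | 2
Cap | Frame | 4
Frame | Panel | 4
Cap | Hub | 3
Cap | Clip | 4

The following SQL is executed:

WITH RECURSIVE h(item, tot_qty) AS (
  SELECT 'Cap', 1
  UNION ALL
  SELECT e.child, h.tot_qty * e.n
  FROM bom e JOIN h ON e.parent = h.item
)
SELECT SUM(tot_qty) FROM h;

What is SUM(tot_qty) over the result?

34

Base: (Cap, tot_qty=1).
Iteration 1: components of {Cap} -> Clip = 1*4 = 4, Frame = 1*4 = 4, Hub = 1*3 = 3.
Iteration 2: components of {Clip,Frame,Hub} -> Gear = 3*2 = 6, Panel = 4*4 = 16.
Iteration 3: no further components; recursion stops.
SUM(tot_qty) = 1 + 3 + 4 + 4 + 6 + 16 = 34.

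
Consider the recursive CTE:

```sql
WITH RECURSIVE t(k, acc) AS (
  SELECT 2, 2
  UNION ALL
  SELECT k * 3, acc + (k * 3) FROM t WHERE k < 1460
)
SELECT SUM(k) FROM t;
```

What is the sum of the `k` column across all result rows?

6560

Base: k=2, acc=2.
Iteration 1: 2 < 1460 holds -> k = 2 * 3 = 6, acc = 2 + 6 = 8.
Iteration 2: 6 < 1460 holds -> k = 6 * 3 = 18, acc = 8 + 18 = 26.
Iteration 3: 18 < 1460 holds -> k = 18 * 3 = 54, acc = 26 + 54 = 80.
Iteration 4: 54 < 1460 holds -> k = 54 * 3 = 162, acc = 80 + 162 = 242.
Iteration 5: 162 < 1460 holds -> k = 162 * 3 = 486, acc = 242 + 486 = 728.
Iteration 6: 486 < 1460 holds -> k = 486 * 3 = 1458, acc = 728 + 1458 = 2186.
Iteration 7: 1458 < 1460 holds -> k = 1458 * 3 = 4374, acc = 2186 + 4374 = 6560.
Iteration 8: 4374 < 1460 fails; recursion stops.
SUM(k) = 2 + 6 + 18 + 54 + 162 + 486 + 1458 + 4374 = 6560.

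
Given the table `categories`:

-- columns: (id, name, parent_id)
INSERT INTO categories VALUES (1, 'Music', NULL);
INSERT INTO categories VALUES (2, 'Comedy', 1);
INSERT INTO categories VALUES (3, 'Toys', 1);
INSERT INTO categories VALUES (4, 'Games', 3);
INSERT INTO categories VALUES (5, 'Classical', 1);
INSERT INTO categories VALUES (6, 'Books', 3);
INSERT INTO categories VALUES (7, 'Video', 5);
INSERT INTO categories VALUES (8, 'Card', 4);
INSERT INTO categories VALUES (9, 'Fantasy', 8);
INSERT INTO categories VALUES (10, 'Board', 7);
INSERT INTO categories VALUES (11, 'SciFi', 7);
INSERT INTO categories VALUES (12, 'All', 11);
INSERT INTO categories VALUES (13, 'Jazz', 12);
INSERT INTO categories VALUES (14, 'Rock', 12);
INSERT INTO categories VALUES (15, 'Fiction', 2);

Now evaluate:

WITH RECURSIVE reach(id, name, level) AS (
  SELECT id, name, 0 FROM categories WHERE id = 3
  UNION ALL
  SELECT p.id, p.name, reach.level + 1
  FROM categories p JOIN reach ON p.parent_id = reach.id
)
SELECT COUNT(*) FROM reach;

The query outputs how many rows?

5

Base: id=3 (Toys) at level 0.
Iteration 1: rows with parent_id in {3} -> Games (id 4, level 1), Books (id 6, level 1).
Iteration 2: rows with parent_id in {4,6} -> Card (id 8, level 2).
Iteration 3: rows with parent_id in {8} -> Fantasy (id 9, level 3).
Iteration 4: no rows with parent_id in {9}; recursion stops.
Total rows emitted: 5.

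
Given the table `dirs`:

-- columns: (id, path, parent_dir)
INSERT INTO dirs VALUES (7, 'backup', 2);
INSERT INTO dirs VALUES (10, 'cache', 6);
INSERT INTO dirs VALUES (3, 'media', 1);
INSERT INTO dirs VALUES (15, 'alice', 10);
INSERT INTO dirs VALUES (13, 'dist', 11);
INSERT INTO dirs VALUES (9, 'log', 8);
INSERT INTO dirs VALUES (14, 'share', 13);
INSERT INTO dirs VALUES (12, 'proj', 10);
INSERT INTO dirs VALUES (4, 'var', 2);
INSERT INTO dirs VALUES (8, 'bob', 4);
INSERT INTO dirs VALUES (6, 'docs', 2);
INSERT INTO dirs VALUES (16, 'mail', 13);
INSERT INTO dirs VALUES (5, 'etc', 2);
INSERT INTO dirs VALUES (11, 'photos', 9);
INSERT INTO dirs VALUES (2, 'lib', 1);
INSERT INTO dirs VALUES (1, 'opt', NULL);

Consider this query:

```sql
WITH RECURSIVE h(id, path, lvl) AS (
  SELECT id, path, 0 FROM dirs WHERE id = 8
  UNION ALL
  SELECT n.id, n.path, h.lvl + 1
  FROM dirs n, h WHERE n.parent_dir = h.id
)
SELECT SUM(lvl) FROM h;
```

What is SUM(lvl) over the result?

14

Base: id=8 (bob) at lvl 0.
Iteration 1: rows with parent_dir in {8} -> log (id 9, lvl 1).
Iteration 2: rows with parent_dir in {9} -> photos (id 11, lvl 2).
Iteration 3: rows with parent_dir in {11} -> dist (id 13, lvl 3).
Iteration 4: rows with parent_dir in {13} -> share (id 14, lvl 4), mail (id 16, lvl 4).
Iteration 5: no rows with parent_dir in {14,16}; recursion stops.
SUM(lvl) = 0 + 1 + 2 + 3 + 4 + 4 = 14.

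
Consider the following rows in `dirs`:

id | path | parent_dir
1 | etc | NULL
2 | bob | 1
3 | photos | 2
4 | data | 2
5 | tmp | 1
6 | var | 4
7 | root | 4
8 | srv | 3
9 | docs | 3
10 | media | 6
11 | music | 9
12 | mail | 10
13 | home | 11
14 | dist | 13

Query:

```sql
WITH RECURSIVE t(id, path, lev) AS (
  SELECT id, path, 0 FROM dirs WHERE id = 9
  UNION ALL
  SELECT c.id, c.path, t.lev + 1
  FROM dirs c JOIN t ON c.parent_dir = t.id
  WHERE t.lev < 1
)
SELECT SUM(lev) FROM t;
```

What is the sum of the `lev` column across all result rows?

Base: id=9 (docs) at lev 0.
Iteration 1: rows with parent_dir in {9} -> music (id 11, lev 1).
Iteration 2: lev < 1 fails for all current rows; recursion stops.
SUM(lev) = 0 + 1 = 1.

1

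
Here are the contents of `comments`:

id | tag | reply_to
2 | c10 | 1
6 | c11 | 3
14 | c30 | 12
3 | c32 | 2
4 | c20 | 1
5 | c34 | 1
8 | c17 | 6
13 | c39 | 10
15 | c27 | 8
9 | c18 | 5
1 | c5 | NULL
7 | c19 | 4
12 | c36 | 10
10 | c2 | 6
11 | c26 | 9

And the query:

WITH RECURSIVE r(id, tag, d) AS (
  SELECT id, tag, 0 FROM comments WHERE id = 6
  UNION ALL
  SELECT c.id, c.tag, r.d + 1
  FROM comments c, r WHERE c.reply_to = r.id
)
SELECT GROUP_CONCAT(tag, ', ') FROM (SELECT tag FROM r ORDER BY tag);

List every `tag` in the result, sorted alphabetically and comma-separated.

Base: id=6 (c11) at d 0.
Iteration 1: rows with reply_to in {6} -> c17 (id 8, d 1), c2 (id 10, d 1).
Iteration 2: rows with reply_to in {8,10} -> c36 (id 12, d 2), c39 (id 13, d 2), c27 (id 15, d 2).
Iteration 3: rows with reply_to in {12,13,15} -> c30 (id 14, d 3).
Iteration 4: no rows with reply_to in {14}; recursion stops.

c11, c17, c2, c27, c30, c36, c39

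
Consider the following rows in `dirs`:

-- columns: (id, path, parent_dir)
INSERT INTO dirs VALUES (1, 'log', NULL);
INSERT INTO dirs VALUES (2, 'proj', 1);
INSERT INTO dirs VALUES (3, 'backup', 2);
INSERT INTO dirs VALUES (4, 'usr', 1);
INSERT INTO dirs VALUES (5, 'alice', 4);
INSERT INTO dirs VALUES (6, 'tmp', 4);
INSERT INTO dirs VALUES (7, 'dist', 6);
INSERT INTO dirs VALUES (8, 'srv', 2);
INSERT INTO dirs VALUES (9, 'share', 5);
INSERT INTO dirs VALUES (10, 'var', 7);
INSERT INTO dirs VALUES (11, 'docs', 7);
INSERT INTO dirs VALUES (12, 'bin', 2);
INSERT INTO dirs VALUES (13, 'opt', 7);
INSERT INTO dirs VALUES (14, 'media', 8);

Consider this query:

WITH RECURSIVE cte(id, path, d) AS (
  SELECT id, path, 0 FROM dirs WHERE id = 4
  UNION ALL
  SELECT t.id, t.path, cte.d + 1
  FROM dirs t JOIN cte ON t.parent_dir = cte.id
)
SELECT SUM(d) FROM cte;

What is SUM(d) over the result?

Base: id=4 (usr) at d 0.
Iteration 1: rows with parent_dir in {4} -> alice (id 5, d 1), tmp (id 6, d 1).
Iteration 2: rows with parent_dir in {5,6} -> dist (id 7, d 2), share (id 9, d 2).
Iteration 3: rows with parent_dir in {7,9} -> var (id 10, d 3), docs (id 11, d 3), opt (id 13, d 3).
Iteration 4: no rows with parent_dir in {10,11,13}; recursion stops.
SUM(d) = 0 + 1 + 1 + 2 + 2 + 3 + 3 + 3 = 15.

15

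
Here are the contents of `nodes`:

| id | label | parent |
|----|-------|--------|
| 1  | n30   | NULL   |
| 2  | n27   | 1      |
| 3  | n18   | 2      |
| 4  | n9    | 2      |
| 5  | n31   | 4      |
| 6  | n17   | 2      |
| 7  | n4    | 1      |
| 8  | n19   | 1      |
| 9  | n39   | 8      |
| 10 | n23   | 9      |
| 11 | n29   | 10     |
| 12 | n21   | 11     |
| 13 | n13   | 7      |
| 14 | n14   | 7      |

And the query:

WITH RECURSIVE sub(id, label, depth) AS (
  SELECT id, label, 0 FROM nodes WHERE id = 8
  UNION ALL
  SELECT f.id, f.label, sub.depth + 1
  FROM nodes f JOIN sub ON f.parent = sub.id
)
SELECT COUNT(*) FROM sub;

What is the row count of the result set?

Base: id=8 (n19) at depth 0.
Iteration 1: rows with parent in {8} -> n39 (id 9, depth 1).
Iteration 2: rows with parent in {9} -> n23 (id 10, depth 2).
Iteration 3: rows with parent in {10} -> n29 (id 11, depth 3).
Iteration 4: rows with parent in {11} -> n21 (id 12, depth 4).
Iteration 5: no rows with parent in {12}; recursion stops.
Total rows emitted: 5.

5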